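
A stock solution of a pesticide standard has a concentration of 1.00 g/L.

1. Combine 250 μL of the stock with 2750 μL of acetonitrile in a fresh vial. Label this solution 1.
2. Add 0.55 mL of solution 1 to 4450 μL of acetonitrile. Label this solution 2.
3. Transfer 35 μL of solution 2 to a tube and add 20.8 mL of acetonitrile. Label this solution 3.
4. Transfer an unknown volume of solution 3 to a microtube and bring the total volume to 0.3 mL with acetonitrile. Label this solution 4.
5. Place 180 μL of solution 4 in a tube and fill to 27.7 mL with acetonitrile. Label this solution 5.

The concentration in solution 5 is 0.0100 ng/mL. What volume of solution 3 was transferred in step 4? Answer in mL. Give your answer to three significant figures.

Step 1: 250 μL + 2750 μL = 3000 μL total → factor 3000/250 = 12
Step 2: 0.55 mL + 4450 μL = 5 mL total → factor 5/0.55 = 9.0909
Step 3: 35 μL + 20.8 mL = 20835 μL total → factor 20835/35 = 595.29
Step 4: v brought to 0.3 mL → factor = 0.3 mL/v
Step 5: 180 μL brought to 27.7 mL → factor 27700/180 = 153.89
Product of known-step factors = 9.9936 × 10^6
Overall factor = 1.00 g/L / (0.0100 ng/mL) = 1 × 10^8
Step-4 factor = 1 × 10^8 / 9.9936 × 10^6 = 10.006
v = 0.3 mL / 10.006 = 0.0300 mL

0.0300 mL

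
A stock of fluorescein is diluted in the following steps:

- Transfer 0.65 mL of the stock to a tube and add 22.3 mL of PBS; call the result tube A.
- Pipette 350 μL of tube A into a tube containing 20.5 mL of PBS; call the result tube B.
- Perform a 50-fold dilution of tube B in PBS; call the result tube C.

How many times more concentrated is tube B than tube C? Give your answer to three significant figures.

50.0

Step 1: 0.65 mL + 22.3 mL = 22.95 mL total → factor 22.95/0.65 = 35.308
Step 2: 350 μL + 20.5 mL = 20850 μL total → factor 20850/350 = 59.571
Step 3: 50-fold → factor 50
Dilution factor to tube B = 2103.3; to tube C = 1.0517 × 10^5
[tube B]/[tube C] = (factor to tube C)/(factor to tube B) = 1.0517 × 10^5/2103.3 = 50.0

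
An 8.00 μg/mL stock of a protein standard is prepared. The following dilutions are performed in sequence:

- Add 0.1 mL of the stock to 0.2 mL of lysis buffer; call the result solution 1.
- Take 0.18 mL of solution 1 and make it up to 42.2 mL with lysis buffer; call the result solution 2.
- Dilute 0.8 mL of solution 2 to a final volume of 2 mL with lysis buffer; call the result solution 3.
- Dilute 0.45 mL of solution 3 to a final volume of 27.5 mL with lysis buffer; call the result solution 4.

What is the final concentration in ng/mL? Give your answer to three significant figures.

0.0745 ng/mL

Step 1: 0.1 mL + 0.2 mL = 0.3 mL total → factor 0.3/0.1 = 3
Step 2: 0.18 mL brought to 42.2 mL → factor 42.2/0.18 = 234.44
Step 3: 0.8 mL brought to 2 mL → factor 2/0.8 = 2.5
Step 4: 0.45 mL brought to 27.5 mL → factor 27.5/0.45 = 61.111
Overall dilution factor = 3 × 234.44 × 2.5 × 61.111 = 1.0745 × 10^5
Final = 8.00 μg/mL / 1.0745 × 10^5 = 7.445 × 10^-5 μg/mL = 0.0745 ng/mL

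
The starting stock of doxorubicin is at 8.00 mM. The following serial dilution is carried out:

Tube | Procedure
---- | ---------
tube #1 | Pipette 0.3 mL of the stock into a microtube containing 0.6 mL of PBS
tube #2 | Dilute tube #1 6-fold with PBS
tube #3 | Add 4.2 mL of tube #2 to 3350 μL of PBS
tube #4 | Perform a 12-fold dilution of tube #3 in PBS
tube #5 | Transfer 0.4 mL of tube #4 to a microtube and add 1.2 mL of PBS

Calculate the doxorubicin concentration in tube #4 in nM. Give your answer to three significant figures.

2.06 × 10^4 nM

Step 1: 0.3 mL + 0.6 mL = 0.9 mL total → factor 0.9/0.3 = 3
Step 2: 6-fold → factor 6
Step 3: 4.2 mL + 3350 μL = 7.55 mL total → factor 7.55/4.2 = 1.7976
Step 4: 12-fold → factor 12
Dilution factor through tube #4 = 3 × 6 × 1.7976 × 12 = 388.29
[tube #4] = 8.00 mM / 388.29 = 0.02060 mM = 2.06 × 10^4 nM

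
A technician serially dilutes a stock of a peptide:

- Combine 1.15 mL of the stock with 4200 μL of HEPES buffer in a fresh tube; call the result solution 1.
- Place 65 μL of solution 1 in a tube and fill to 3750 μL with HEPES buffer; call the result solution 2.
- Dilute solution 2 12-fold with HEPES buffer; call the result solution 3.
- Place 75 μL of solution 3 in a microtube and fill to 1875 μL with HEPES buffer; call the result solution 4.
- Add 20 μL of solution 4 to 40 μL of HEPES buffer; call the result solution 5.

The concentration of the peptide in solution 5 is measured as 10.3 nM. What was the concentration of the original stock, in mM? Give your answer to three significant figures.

Step 1: 1.15 mL + 4200 μL = 5.35 mL total → factor 5.35/1.15 = 4.6522
Step 2: 65 μL brought to 3750 μL → factor 3750/65 = 57.692
Step 3: 12-fold → factor 12
Step 4: 75 μL brought to 1875 μL → factor 1875/75 = 25
Step 5: 20 μL + 40 μL = 60 μL total → factor 60/20 = 3
Overall dilution factor = 4.6522 × 57.692 × 12 × 25 × 3 = 2.4156 × 10^5
Stock = 10.3 nM × 2.4156 × 10^5 = 2.488 × 10^6 nM = 2.49 mM

2.49 mM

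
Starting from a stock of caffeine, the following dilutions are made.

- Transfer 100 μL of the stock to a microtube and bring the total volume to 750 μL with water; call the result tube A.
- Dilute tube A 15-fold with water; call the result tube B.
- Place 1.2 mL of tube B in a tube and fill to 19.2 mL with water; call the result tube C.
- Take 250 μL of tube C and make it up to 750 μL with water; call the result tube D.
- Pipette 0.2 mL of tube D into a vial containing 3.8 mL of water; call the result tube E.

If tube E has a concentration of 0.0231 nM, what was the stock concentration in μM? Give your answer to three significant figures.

2.49 μM

Step 1: 100 μL brought to 750 μL → factor 750/100 = 7.5
Step 2: 15-fold → factor 15
Step 3: 1.2 mL brought to 19.2 mL → factor 19.2/1.2 = 16
Step 4: 250 μL brought to 750 μL → factor 750/250 = 3
Step 5: 0.2 mL + 3.8 mL = 4 mL total → factor 4/0.2 = 20
Overall dilution factor = 7.5 × 15 × 16 × 3 × 20 = 1.08 × 10^5
Stock = 0.0231 nM × 1.08 × 10^5 = 2495 nM = 2.49 μM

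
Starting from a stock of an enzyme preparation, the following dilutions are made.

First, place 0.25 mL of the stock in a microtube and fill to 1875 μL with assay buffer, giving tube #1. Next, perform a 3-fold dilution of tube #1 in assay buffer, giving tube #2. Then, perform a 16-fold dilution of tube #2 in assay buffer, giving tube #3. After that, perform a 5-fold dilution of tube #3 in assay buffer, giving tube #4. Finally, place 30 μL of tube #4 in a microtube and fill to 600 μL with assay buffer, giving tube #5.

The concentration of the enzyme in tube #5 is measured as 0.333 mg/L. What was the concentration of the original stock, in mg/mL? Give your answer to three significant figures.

12.0 mg/mL

Step 1: 0.25 mL brought to 1875 μL → factor 1.875/0.25 = 7.5
Step 2: 3-fold → factor 3
Step 3: 16-fold → factor 16
Step 4: 5-fold → factor 5
Step 5: 30 μL brought to 600 μL → factor 600/30 = 20
Overall dilution factor = 7.5 × 3 × 16 × 5 × 20 = 36000
Stock = 0.333 mg/L × 36000 = 1.199 × 10^4 mg/L = 12.0 mg/mL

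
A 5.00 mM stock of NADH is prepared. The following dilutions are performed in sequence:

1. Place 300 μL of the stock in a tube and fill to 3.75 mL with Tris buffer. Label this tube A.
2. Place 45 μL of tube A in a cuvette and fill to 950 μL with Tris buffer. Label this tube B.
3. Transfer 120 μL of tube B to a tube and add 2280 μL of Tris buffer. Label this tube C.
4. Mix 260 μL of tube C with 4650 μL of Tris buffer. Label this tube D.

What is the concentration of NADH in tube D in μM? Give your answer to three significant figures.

0.0502 μM

Step 1: 300 μL brought to 3.75 mL → factor 3750/300 = 12.5
Step 2: 45 μL brought to 950 μL → factor 950/45 = 21.111
Step 3: 120 μL + 2280 μL = 2400 μL total → factor 2400/120 = 20
Step 4: 260 μL + 4650 μL = 4910 μL total → factor 4910/260 = 18.885
Overall dilution factor = 12.5 × 21.111 × 20 × 18.885 = 99669
Final = 5.00 mM / 99669 = 5.017 × 10^-5 mM = 0.0502 μM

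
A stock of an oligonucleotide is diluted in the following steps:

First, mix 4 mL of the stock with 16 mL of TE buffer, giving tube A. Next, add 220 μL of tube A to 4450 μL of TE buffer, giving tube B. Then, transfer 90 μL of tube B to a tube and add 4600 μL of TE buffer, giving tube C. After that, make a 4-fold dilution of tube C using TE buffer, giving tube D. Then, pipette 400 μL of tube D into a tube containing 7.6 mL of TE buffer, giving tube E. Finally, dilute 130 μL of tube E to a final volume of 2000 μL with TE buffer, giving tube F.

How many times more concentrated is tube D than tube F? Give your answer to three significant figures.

308

Step 1: 4 mL + 16 mL = 20 mL total → factor 20/4 = 5
Step 2: 220 μL + 4450 μL = 4670 μL total → factor 4670/220 = 21.227
Step 3: 90 μL + 4600 μL = 4690 μL total → factor 4690/90 = 52.111
Step 4: 4-fold → factor 4
Step 5: 400 μL + 7.6 mL = 8000 μL total → factor 8000/400 = 20
Step 6: 130 μL brought to 2000 μL → factor 2000/130 = 15.385
Dilution factor to tube D = 22124; to tube F = 6.8072 × 10^6
[tube D]/[tube F] = (factor to tube F)/(factor to tube D) = 6.8072 × 10^6/22124 = 308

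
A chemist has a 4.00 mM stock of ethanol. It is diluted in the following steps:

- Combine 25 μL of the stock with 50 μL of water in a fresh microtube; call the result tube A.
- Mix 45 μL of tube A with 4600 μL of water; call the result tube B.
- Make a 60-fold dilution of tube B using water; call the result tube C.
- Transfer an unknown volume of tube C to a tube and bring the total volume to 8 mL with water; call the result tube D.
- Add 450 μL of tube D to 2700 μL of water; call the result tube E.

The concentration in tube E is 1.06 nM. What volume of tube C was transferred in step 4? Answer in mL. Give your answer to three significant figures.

0.276 mL

Step 1: 25 μL + 50 μL = 75 μL total → factor 75/25 = 3
Step 2: 45 μL + 4600 μL = 4645 μL total → factor 4645/45 = 103.22
Step 3: 60-fold → factor 60
Step 4: v brought to 8 mL → factor = 8 mL/v
Step 5: 450 μL + 2700 μL = 3150 μL total → factor 3150/450 = 7
Product of known-step factors = 1.3006 × 10^5
Overall factor = 4.00 mM / (1.06 nM) = 3.7736 × 10^6
Step-4 factor = 3.7736 × 10^6 / 1.3006 × 10^5 = 29.014
v = 8 mL / 29.014 = 0.276 mL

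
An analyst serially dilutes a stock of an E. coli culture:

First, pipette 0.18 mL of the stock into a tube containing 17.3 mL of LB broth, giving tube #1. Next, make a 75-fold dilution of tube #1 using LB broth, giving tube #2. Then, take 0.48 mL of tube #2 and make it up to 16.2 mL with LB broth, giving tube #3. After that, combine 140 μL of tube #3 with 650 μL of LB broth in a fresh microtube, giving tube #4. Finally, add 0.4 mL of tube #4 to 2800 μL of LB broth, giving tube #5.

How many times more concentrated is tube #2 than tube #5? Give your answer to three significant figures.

Step 1: 0.18 mL + 17.3 mL = 17.48 mL total → factor 17.48/0.18 = 97.111
Step 2: 75-fold → factor 75
Step 3: 0.48 mL brought to 16.2 mL → factor 16.2/0.48 = 33.75
Step 4: 140 μL + 650 μL = 790 μL total → factor 790/140 = 5.6429
Step 5: 0.4 mL + 2800 μL = 3.2 mL total → factor 3.2/0.4 = 8
Dilution factor to tube #2 = 7283.3; to tube #5 = 1.1097 × 10^7
[tube #2]/[tube #5] = (factor to tube #5)/(factor to tube #2) = 1.1097 × 10^7/7283.3 = 1.52 × 10^3

1.52 × 10^3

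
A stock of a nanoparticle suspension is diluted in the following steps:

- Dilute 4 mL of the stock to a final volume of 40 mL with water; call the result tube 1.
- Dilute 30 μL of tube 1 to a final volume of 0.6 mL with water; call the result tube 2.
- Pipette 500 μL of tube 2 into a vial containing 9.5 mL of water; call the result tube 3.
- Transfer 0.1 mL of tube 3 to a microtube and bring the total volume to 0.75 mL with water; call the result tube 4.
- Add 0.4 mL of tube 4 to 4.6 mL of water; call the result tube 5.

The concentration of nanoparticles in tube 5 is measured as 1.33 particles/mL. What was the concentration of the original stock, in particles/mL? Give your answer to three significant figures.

4.99 × 10^5 particles/mL

Step 1: 4 mL brought to 40 mL → factor 40/4 = 10
Step 2: 30 μL brought to 0.6 mL → factor 600/30 = 20
Step 3: 500 μL + 9.5 mL = 10000 μL total → factor 10000/500 = 20
Step 4: 0.1 mL brought to 0.75 mL → factor 0.75/0.1 = 7.5
Step 5: 0.4 mL + 4.6 mL = 5 mL total → factor 5/0.4 = 12.5
Overall dilution factor = 10 × 20 × 20 × 7.5 × 12.5 = 3.75 × 10^5
Stock = 1.33 particles/mL × 3.75 × 10^5 = 4.99 × 10^5 particles/mL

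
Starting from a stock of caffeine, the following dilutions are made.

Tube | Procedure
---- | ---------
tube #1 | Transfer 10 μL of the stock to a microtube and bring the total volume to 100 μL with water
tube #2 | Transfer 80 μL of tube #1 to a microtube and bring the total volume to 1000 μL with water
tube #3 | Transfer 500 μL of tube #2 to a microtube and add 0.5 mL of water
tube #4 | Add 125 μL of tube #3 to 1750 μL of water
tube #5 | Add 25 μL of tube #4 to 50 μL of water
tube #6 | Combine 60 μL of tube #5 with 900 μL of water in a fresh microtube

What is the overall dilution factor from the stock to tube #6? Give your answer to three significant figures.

Step 1: 10 μL brought to 100 μL → factor 100/10 = 10
Step 2: 80 μL brought to 1000 μL → factor 1000/80 = 12.5
Step 3: 500 μL + 0.5 mL = 1000 μL total → factor 1000/500 = 2
Step 4: 125 μL + 1750 μL = 1875 μL total → factor 1875/125 = 15
Step 5: 25 μL + 50 μL = 75 μL total → factor 75/25 = 3
Step 6: 60 μL + 900 μL = 960 μL total → factor 960/60 = 16
Overall dilution factor = 10 × 12.5 × 2 × 15 × 3 × 16 = 1.8 × 10^5

1.80 × 10^5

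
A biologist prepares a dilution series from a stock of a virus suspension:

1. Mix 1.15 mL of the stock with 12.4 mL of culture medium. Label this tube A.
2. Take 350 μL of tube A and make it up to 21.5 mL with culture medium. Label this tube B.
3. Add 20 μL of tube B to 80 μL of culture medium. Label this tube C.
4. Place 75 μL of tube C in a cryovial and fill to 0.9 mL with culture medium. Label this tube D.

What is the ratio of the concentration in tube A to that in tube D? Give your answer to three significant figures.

3.69 × 10^3

Step 1: 1.15 mL + 12.4 mL = 13.55 mL total → factor 13.55/1.15 = 11.783
Step 2: 350 μL brought to 21.5 mL → factor 21500/350 = 61.429
Step 3: 20 μL + 80 μL = 100 μL total → factor 100/20 = 5
Step 4: 75 μL brought to 0.9 mL → factor 900/75 = 12
Dilution factor to tube A = 11.783; to tube D = 43427
[tube A]/[tube D] = (factor to tube D)/(factor to tube A) = 43427/11.783 = 3.69 × 10^3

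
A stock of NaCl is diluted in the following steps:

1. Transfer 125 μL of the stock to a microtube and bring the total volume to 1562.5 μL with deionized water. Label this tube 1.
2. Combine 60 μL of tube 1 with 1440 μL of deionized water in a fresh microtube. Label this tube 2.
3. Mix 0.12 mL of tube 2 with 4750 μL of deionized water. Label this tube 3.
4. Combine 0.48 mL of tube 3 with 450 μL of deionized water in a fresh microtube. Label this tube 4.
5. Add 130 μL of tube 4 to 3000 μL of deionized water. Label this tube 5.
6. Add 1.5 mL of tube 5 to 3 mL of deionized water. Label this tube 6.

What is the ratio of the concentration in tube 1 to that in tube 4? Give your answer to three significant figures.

1.97 × 10^3

Step 1: 125 μL brought to 1562.5 μL → factor 1562.5/125 = 12.5
Step 2: 60 μL + 1440 μL = 1500 μL total → factor 1500/60 = 25
Step 3: 0.12 mL + 4750 μL = 4.87 mL total → factor 4.87/0.12 = 40.583
Step 4: 0.48 mL + 450 μL = 0.93 mL total → factor 0.93/0.48 = 1.9375
Dilution factor to tube 1 = 12.5; to tube 4 = 24572
[tube 1]/[tube 4] = (factor to tube 4)/(factor to tube 1) = 24572/12.5 = 1.97 × 10^3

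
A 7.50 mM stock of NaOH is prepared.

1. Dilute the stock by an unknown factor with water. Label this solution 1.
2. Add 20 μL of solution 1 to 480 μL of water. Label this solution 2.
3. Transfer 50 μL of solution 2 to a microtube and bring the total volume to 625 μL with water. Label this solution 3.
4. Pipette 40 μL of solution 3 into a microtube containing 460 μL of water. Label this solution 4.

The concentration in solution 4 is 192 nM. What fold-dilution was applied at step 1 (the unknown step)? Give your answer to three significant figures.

Step 1: unknown factor x
Step 2: 20 μL + 480 μL = 500 μL total → factor 500/20 = 25
Step 3: 50 μL brought to 625 μL → factor 625/50 = 12.5
Step 4: 40 μL + 460 μL = 500 μL total → factor 500/40 = 12.5
Product of known-step factors = 3906.2
Overall factor = 7.50 mM / (192 nM) = 39062
x = 39062 / 3906.2 = 10.0

10.0-fold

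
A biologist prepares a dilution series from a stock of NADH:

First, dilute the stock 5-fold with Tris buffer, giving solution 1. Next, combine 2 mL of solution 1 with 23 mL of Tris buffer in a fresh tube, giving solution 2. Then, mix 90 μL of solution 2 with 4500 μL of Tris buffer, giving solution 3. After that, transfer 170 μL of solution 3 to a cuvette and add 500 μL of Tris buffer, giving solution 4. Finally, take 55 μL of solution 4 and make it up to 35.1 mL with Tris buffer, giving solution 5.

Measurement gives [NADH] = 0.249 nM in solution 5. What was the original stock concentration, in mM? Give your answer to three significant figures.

2.00 mM

Step 1: 5-fold → factor 5
Step 2: 2 mL + 23 mL = 25 mL total → factor 25/2 = 12.5
Step 3: 90 μL + 4500 μL = 4590 μL total → factor 4590/90 = 51
Step 4: 170 μL + 500 μL = 670 μL total → factor 670/170 = 3.9412
Step 5: 55 μL brought to 35.1 mL → factor 35100/55 = 638.18
Overall dilution factor = 5 × 12.5 × 51 × 3.9412 × 638.18 = 8.0172 × 10^6
Stock = 0.249 nM × 8.0172 × 10^6 = 1.996 × 10^6 nM = 2.00 mM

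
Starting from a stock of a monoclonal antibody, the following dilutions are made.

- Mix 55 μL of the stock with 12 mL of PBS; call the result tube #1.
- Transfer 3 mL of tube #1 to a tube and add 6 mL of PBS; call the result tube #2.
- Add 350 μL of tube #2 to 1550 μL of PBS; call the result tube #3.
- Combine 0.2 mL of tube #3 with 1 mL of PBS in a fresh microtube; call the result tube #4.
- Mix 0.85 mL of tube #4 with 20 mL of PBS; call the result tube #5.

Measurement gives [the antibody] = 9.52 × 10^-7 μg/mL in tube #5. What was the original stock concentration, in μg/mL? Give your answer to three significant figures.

Step 1: 55 μL + 12 mL = 12055 μL total → factor 12055/55 = 219.18
Step 2: 3 mL + 6 mL = 9 mL total → factor 9/3 = 3
Step 3: 350 μL + 1550 μL = 1900 μL total → factor 1900/350 = 5.4286
Step 4: 0.2 mL + 1 mL = 1.2 mL total → factor 1.2/0.2 = 6
Step 5: 0.85 mL + 20 mL = 20.85 mL total → factor 20.85/0.85 = 24.529
Overall dilution factor = 219.18 × 3 × 5.4286 × 6 × 24.529 = 5.2535 × 10^5
Stock = 9.52 × 10^-7 μg/mL × 5.2535 × 10^5 = 0.500 μg/mL

0.500 μg/mL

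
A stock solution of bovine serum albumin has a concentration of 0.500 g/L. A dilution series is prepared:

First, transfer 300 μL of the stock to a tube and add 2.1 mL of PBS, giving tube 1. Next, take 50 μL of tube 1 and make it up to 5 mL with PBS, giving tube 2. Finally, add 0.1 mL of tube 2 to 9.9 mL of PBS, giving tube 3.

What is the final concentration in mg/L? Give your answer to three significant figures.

Step 1: 300 μL + 2.1 mL = 2400 μL total → factor 2400/300 = 8
Step 2: 50 μL brought to 5 mL → factor 5000/50 = 100
Step 3: 0.1 mL + 9.9 mL = 10 mL total → factor 10/0.1 = 100
Overall dilution factor = 8 × 100 × 100 = 80000
Final = 0.500 g/L / 80000 = 6.250 × 10^-6 g/L = 0.00625 mg/L

0.00625 mg/L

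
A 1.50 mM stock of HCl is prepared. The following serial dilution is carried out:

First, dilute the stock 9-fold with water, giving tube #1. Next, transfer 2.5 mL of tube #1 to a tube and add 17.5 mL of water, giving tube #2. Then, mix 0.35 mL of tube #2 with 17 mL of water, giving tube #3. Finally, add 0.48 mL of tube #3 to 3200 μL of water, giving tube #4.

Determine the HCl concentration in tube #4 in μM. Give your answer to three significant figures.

0.0548 μM

Step 1: 9-fold → factor 9
Step 2: 2.5 mL + 17.5 mL = 20 mL total → factor 20/2.5 = 8
Step 3: 0.35 mL + 17 mL = 17.35 mL total → factor 17.35/0.35 = 49.571
Step 4: 0.48 mL + 3200 μL = 3.68 mL total → factor 3.68/0.48 = 7.6667
Overall dilution factor = 9 × 8 × 49.571 × 7.6667 = 27363
Final = 1.50 mM / 27363 = 5.482 × 10^-5 mM = 0.0548 μM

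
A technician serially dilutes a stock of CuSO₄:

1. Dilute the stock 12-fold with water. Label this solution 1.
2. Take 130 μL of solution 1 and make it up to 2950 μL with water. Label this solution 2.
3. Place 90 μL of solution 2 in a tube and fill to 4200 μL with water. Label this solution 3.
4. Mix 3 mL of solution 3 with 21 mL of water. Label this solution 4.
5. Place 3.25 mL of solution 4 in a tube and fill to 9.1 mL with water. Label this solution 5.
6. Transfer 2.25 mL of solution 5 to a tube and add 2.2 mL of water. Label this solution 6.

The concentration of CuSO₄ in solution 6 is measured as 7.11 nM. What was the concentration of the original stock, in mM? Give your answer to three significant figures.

4.00 mM

Step 1: 12-fold → factor 12
Step 2: 130 μL brought to 2950 μL → factor 2950/130 = 22.692
Step 3: 90 μL brought to 4200 μL → factor 4200/90 = 46.667
Step 4: 3 mL + 21 mL = 24 mL total → factor 24/3 = 8
Step 5: 3.25 mL brought to 9.1 mL → factor 9.1/3.25 = 2.8
Step 6: 2.25 mL + 2.2 mL = 4.45 mL total → factor 4.45/2.25 = 1.9778
Overall dilution factor = 12 × 22.692 × 46.667 × 8 × 2.8 × 1.9778 = 5.6298 × 10^5
Stock = 7.11 nM × 5.6298 × 10^5 = 4.003 × 10^6 nM = 4.00 mM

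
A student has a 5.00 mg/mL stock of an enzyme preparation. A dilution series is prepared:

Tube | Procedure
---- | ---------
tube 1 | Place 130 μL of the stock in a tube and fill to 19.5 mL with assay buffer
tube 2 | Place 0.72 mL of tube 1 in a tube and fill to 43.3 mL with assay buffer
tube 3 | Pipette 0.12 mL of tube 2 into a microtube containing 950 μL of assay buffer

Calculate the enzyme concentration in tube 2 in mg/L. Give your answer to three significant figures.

Step 1: 130 μL brought to 19.5 mL → factor 19500/130 = 150
Step 2: 0.72 mL brought to 43.3 mL → factor 43.3/0.72 = 60.139
Dilution factor through tube 2 = 150 × 60.139 = 9020.8
[tube 2] = 5.00 mg/mL / 9020.8 = 0.0005543 mg/mL = 0.554 mg/L

0.554 mg/L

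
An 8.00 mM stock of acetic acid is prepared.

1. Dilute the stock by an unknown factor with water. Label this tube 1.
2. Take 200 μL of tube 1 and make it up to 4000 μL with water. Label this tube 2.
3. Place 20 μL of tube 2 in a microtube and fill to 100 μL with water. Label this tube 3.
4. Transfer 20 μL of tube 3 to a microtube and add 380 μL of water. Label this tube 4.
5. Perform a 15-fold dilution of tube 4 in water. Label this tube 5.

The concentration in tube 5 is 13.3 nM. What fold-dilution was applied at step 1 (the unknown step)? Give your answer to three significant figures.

20.1-fold

Step 1: unknown factor x
Step 2: 200 μL brought to 4000 μL → factor 4000/200 = 20
Step 3: 20 μL brought to 100 μL → factor 100/20 = 5
Step 4: 20 μL + 380 μL = 400 μL total → factor 400/20 = 20
Step 5: 15-fold → factor 15
Product of known-step factors = 30000
Overall factor = 8.00 mM / (13.3 nM) = 6.015 × 10^5
x = 6.015 × 10^5 / 30000 = 20.1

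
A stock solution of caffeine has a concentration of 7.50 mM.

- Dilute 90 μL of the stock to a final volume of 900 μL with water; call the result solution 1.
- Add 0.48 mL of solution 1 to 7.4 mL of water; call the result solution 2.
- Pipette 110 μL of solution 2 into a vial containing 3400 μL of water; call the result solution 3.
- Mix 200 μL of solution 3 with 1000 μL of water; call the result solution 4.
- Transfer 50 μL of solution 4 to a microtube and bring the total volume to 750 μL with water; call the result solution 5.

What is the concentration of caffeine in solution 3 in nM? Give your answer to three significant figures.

Step 1: 90 μL brought to 900 μL → factor 900/90 = 10
Step 2: 0.48 mL + 7.4 mL = 7.88 mL total → factor 7.88/0.48 = 16.417
Step 3: 110 μL + 3400 μL = 3510 μL total → factor 3510/110 = 31.909
Dilution factor through solution 3 = 10 × 16.417 × 31.909 = 5238.4
[solution 3] = 7.50 mM / 5238.4 = 0.001432 mM = 1.43 × 10^3 nM

1.43 × 10^3 nM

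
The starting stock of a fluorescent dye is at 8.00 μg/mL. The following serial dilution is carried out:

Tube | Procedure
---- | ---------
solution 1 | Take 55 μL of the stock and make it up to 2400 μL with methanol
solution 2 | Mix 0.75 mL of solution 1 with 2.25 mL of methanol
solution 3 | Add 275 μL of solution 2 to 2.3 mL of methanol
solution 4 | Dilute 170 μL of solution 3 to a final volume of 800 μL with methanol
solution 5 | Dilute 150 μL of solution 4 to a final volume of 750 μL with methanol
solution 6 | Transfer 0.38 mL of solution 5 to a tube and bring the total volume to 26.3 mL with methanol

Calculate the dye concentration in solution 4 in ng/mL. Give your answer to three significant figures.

Step 1: 55 μL brought to 2400 μL → factor 2400/55 = 43.636
Step 2: 0.75 mL + 2.25 mL = 3 mL total → factor 3/0.75 = 4
Step 3: 275 μL + 2.3 mL = 2575 μL total → factor 2575/275 = 9.3636
Step 4: 170 μL brought to 800 μL → factor 800/170 = 4.7059
Dilution factor through solution 4 = 43.636 × 4 × 9.3636 × 4.7059 = 7691.2
[solution 4] = 8.00 μg/mL / 7691.2 = 0.001040 μg/mL = 1.04 ng/mL

1.04 ng/mL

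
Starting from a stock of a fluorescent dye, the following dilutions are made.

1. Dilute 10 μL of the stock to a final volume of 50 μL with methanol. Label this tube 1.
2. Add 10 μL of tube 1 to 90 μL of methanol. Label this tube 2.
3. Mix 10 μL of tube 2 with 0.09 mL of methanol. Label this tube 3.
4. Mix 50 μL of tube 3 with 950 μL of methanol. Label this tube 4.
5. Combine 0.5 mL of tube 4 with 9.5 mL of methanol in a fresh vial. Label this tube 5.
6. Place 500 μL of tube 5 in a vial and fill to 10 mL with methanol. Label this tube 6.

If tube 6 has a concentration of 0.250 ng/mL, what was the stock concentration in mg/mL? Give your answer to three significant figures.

Step 1: 10 μL brought to 50 μL → factor 50/10 = 5
Step 2: 10 μL + 90 μL = 100 μL total → factor 100/10 = 10
Step 3: 10 μL + 0.09 mL = 100 μL total → factor 100/10 = 10
Step 4: 50 μL + 950 μL = 1000 μL total → factor 1000/50 = 20
Step 5: 0.5 mL + 9.5 mL = 10 mL total → factor 10/0.5 = 20
Step 6: 500 μL brought to 10 mL → factor 10000/500 = 20
Overall dilution factor = 5 × 10 × 10 × 20 × 20 × 20 = 4 × 10^6
Stock = 0.250 ng/mL × 4 × 10^6 = 1.000 × 10^6 ng/mL = 1.00 mg/mL

1.00 mg/mL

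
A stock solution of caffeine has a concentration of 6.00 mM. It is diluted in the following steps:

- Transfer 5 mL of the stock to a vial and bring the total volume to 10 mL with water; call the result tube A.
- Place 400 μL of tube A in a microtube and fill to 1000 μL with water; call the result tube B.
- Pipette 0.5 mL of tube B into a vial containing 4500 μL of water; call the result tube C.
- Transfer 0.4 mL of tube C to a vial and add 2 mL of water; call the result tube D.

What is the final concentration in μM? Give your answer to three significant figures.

Step 1: 5 mL brought to 10 mL → factor 10/5 = 2
Step 2: 400 μL brought to 1000 μL → factor 1000/400 = 2.5
Step 3: 0.5 mL + 4500 μL = 5 mL total → factor 5/0.5 = 10
Step 4: 0.4 mL + 2 mL = 2.4 mL total → factor 2.4/0.4 = 6
Overall dilution factor = 2 × 2.5 × 10 × 6 = 300
Final = 6.00 mM / 300 = 0.02000 mM = 20.0 μM

20.0 μM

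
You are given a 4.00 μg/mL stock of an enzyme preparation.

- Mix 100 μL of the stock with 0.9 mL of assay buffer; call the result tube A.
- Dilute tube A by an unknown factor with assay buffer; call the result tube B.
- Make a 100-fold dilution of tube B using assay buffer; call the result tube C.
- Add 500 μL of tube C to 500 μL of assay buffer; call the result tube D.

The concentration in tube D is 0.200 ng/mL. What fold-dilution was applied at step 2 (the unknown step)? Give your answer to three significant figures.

Step 1: 100 μL + 0.9 mL = 1000 μL total → factor 1000/100 = 10
Step 2: unknown factor x
Step 3: 100-fold → factor 100
Step 4: 500 μL + 500 μL = 1000 μL total → factor 1000/500 = 2
Product of known-step factors = 2000
Overall factor = 4.00 μg/mL / (0.200 ng/mL) = 20000
x = 20000 / 2000 = 10.0

10.0-fold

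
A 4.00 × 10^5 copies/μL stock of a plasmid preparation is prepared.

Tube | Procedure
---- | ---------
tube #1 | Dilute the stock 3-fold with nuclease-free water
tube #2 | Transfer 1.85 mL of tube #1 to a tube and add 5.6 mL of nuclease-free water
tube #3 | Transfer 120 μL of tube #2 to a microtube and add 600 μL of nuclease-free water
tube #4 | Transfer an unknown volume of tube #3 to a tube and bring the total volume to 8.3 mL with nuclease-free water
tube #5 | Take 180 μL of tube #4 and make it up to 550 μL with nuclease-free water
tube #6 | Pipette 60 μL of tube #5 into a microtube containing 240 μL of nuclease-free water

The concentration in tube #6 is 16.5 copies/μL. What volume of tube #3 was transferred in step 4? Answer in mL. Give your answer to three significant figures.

Step 1: 3-fold → factor 3
Step 2: 1.85 mL + 5.6 mL = 7.45 mL total → factor 7.45/1.85 = 4.027
Step 3: 120 μL + 600 μL = 720 μL total → factor 720/120 = 6
Step 4: v brought to 8.3 mL → factor = 8.3 mL/v
Step 5: 180 μL brought to 550 μL → factor 550/180 = 3.0556
Step 6: 60 μL + 240 μL = 300 μL total → factor 300/60 = 5
Product of known-step factors = 1107.4
Overall factor = 4.00 × 10^5 copies/μL / (16.5 copies/μL) = 24242
Step-4 factor = 24242 / 1107.4 = 21.891
v = 8.3 mL / 21.891 = 0.379 mL

0.379 mL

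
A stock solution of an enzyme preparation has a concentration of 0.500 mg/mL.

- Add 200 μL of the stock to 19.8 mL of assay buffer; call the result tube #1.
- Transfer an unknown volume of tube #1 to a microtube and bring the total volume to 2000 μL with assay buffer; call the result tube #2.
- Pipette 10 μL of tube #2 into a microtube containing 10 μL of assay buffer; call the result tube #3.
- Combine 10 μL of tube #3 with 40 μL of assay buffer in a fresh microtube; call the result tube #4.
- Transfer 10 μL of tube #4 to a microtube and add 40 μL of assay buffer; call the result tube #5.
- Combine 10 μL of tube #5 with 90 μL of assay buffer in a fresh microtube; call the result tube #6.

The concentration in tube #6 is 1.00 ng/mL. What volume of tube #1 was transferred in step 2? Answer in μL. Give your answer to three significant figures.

Step 1: 200 μL + 19.8 mL = 20000 μL total → factor 20000/200 = 100
Step 2: v brought to 2000 μL → factor = 2000 μL/v
Step 3: 10 μL + 10 μL = 20 μL total → factor 20/10 = 2
Step 4: 10 μL + 40 μL = 50 μL total → factor 50/10 = 5
Step 5: 10 μL + 40 μL = 50 μL total → factor 50/10 = 5
Step 6: 10 μL + 90 μL = 100 μL total → factor 100/10 = 10
Product of known-step factors = 50000
Overall factor = 0.500 mg/mL / (1.00 ng/mL) = 5 × 10^5
Step-2 factor = 5 × 10^5 / 50000 = 10
v = 2000 μL / 10 = 200 μL

200 μL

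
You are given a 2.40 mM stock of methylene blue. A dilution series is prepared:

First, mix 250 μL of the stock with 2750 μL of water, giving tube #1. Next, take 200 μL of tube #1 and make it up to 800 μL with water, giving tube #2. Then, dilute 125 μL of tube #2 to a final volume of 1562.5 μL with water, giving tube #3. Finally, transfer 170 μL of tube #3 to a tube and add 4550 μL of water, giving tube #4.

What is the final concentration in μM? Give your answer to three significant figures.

0.144 μM

Step 1: 250 μL + 2750 μL = 3000 μL total → factor 3000/250 = 12
Step 2: 200 μL brought to 800 μL → factor 800/200 = 4
Step 3: 125 μL brought to 1562.5 μL → factor 1562.5/125 = 12.5
Step 4: 170 μL + 4550 μL = 4720 μL total → factor 4720/170 = 27.765
Overall dilution factor = 12 × 4 × 12.5 × 27.765 = 16659
Final = 2.40 mM / 16659 = 0.0001441 mM = 0.144 μM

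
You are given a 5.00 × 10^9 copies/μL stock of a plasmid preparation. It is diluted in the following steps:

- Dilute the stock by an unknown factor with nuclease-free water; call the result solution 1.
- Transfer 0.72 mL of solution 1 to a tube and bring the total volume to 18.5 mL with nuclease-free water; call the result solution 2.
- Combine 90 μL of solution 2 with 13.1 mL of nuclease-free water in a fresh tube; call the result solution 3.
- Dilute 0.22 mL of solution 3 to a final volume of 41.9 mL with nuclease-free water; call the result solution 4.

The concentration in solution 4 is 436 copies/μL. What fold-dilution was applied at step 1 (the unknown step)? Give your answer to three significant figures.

Step 1: unknown factor x
Step 2: 0.72 mL brought to 18.5 mL → factor 18.5/0.72 = 25.694
Step 3: 90 μL + 13.1 mL = 13190 μL total → factor 13190/90 = 146.56
Step 4: 0.22 mL brought to 41.9 mL → factor 41.9/0.22 = 190.45
Product of known-step factors = 7.1719 × 10^5
Overall factor = 5.00 × 10^9 copies/μL / (436 copies/μL) = 1.1468 × 10^7
x = 1.1468 × 10^7 / 7.1719 × 10^5 = 16.0

16.0-fold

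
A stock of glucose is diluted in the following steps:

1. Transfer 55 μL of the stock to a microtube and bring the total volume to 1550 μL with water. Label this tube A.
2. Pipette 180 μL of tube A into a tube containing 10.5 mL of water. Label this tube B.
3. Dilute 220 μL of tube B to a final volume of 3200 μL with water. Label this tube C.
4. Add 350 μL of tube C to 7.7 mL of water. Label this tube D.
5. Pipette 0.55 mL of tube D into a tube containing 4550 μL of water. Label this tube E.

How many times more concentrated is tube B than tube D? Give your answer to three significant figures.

Step 1: 55 μL brought to 1550 μL → factor 1550/55 = 28.182
Step 2: 180 μL + 10.5 mL = 10680 μL total → factor 10680/180 = 59.333
Step 3: 220 μL brought to 3200 μL → factor 3200/220 = 14.545
Step 4: 350 μL + 7.7 mL = 8050 μL total → factor 8050/350 = 23
Dilution factor to tube B = 1672.1; to tube D = 5.594 × 10^5
[tube B]/[tube D] = (factor to tube D)/(factor to tube B) = 5.594 × 10^5/1672.1 = 335

335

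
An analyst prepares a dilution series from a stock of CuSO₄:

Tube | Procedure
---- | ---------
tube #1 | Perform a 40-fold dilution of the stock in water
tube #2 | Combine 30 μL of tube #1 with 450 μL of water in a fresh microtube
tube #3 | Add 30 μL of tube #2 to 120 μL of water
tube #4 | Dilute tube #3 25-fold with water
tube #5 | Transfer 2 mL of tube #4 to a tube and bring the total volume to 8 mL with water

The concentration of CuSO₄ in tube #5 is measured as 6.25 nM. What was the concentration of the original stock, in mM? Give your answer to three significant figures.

2.00 mM

Step 1: 40-fold → factor 40
Step 2: 30 μL + 450 μL = 480 μL total → factor 480/30 = 16
Step 3: 30 μL + 120 μL = 150 μL total → factor 150/30 = 5
Step 4: 25-fold → factor 25
Step 5: 2 mL brought to 8 mL → factor 8/2 = 4
Overall dilution factor = 40 × 16 × 5 × 25 × 4 = 3.2 × 10^5
Stock = 6.25 nM × 3.2 × 10^5 = 2.000 × 10^6 nM = 2.00 mM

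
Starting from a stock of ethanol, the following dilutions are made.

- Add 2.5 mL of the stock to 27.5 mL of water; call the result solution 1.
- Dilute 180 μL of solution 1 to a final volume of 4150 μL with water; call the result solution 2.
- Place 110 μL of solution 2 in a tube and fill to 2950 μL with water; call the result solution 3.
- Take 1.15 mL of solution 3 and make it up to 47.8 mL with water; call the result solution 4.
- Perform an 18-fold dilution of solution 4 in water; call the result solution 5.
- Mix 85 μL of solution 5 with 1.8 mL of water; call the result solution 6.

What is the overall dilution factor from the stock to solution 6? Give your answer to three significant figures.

1.23 × 10^8

Step 1: 2.5 mL + 27.5 mL = 30 mL total → factor 30/2.5 = 12
Step 2: 180 μL brought to 4150 μL → factor 4150/180 = 23.056
Step 3: 110 μL brought to 2950 μL → factor 2950/110 = 26.818
Step 4: 1.15 mL brought to 47.8 mL → factor 47.8/1.15 = 41.565
Step 5: 18-fold → factor 18
Step 6: 85 μL + 1.8 mL = 1885 μL total → factor 1885/85 = 22.176
Overall dilution factor = 12 × 23.056 × 26.818 × 41.565 × 18 × 22.176 = 1.2311 × 10^8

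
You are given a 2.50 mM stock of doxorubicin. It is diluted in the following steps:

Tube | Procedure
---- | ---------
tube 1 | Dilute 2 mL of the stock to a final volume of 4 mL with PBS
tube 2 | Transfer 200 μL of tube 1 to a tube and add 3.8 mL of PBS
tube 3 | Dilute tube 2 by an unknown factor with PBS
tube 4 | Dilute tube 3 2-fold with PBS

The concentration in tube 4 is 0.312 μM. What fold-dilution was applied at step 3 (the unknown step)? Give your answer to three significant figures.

100-fold

Step 1: 2 mL brought to 4 mL → factor 4/2 = 2
Step 2: 200 μL + 3.8 mL = 4000 μL total → factor 4000/200 = 20
Step 3: unknown factor x
Step 4: 2-fold → factor 2
Product of known-step factors = 80
Overall factor = 2.50 mM / (0.312 μM) = 8012.8
x = 8012.8 / 80 = 100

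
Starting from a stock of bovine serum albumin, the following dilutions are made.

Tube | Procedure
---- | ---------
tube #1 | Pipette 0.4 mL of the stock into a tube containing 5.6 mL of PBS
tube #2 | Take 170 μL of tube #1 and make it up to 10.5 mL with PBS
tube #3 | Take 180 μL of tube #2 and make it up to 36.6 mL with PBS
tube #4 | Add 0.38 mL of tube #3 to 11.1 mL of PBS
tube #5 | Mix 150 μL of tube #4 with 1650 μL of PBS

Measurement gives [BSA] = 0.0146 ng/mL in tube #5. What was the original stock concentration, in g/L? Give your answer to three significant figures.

Step 1: 0.4 mL + 5.6 mL = 6 mL total → factor 6/0.4 = 15
Step 2: 170 μL brought to 10.5 mL → factor 10500/170 = 61.765
Step 3: 180 μL brought to 36.6 mL → factor 36600/180 = 203.33
Step 4: 0.38 mL + 11.1 mL = 11.48 mL total → factor 11.48/0.38 = 30.211
Step 5: 150 μL + 1650 μL = 1800 μL total → factor 1800/150 = 12
Overall dilution factor = 15 × 61.765 × 203.33 × 30.211 × 12 = 6.8294 × 10^7
Stock = 0.0146 ng/mL × 6.8294 × 10^7 = 9.971 × 10^5 ng/mL = 0.997 g/L

0.997 g/L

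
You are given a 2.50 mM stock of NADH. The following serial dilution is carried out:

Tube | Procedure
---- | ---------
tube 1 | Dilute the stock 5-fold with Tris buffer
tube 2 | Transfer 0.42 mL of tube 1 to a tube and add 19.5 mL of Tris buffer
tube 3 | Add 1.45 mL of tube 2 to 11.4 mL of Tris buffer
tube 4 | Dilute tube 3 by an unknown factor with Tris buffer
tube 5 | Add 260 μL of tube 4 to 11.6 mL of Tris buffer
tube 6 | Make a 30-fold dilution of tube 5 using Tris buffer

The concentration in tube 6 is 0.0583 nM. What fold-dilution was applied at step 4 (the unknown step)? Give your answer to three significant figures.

14.9-fold

Step 1: 5-fold → factor 5
Step 2: 0.42 mL + 19.5 mL = 19.92 mL total → factor 19.92/0.42 = 47.429
Step 3: 1.45 mL + 11.4 mL = 12.85 mL total → factor 12.85/1.45 = 8.8621
Step 4: unknown factor x
Step 5: 260 μL + 11.6 mL = 11860 μL total → factor 11860/260 = 45.615
Step 6: 30-fold → factor 30
Product of known-step factors = 2.8759 × 10^6
Overall factor = 2.50 mM / (0.0583 nM) = 4.2882 × 10^7
x = 4.2882 × 10^7 / 2.8759 × 10^6 = 14.9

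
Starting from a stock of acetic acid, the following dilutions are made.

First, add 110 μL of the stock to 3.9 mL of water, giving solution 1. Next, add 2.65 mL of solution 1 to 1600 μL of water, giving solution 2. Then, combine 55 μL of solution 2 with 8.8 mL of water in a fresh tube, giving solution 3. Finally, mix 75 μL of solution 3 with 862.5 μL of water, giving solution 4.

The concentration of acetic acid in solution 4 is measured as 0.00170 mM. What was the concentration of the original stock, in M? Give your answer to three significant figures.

0.200 M

Step 1: 110 μL + 3.9 mL = 4010 μL total → factor 4010/110 = 36.455
Step 2: 2.65 mL + 1600 μL = 4.25 mL total → factor 4.25/2.65 = 1.6038
Step 3: 55 μL + 8.8 mL = 8855 μL total → factor 8855/55 = 161
Step 4: 75 μL + 862.5 μL = 937.5 μL total → factor 937.5/75 = 12.5
Overall dilution factor = 36.455 × 1.6038 × 161 × 12.5 = 1.1766 × 10^5
Stock = 0.00170 mM × 1.1766 × 10^5 = 200.0 mM = 0.200 M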